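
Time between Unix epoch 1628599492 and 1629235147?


Difference = 1629235147 - 1628599492 = 635655 seconds
In hours: 635655 / 3600 ≈ 176.6
In days: 635655 / 86400 ≈ 7.36

635655 seconds (176.6 hours / 7.36 days)


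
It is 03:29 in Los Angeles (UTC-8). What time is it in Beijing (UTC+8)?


Time difference = UTC+8 - UTC-8 = +16 hours
New hour = (3 + 16) mod 24
= 19 mod 24 = 19
Minutes unchanged → 19:29

19:29


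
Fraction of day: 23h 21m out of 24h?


Total minutes: 23×60 + 21 = 1401
Day = 24×60 = 1440 minutes
Fraction = 1401/1440 ≈ 0.9729
As a percentage: 1401/1440 × 100 ≈ 97.29%

0.9729 (97.29%)


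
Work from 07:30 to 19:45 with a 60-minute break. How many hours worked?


Total time = (19×60+45) - (7×60+30)
= 1185 - 450 = 735 min
Minus break: 735 - 60 = 675 min
= 11h 15m

11h 15m (675 minutes)


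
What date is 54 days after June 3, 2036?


July 27, 2036

Start: June 3, 2036
Add 54 days
June 3 → July 1: 30 - 3 + 1 = 28 days (54 - 28 = 26 left)
July 1 + 26 = July 27, 2036


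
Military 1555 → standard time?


3:55 PM

Hour: 15
15 - 12 = 3 → PM


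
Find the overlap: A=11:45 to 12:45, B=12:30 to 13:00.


Meeting A: 705-765 (in minutes from midnight)
Meeting B: 750-780
Overlap start = max(705, 750) = 750
Overlap end = min(765, 780) = 765
Overlap = max(0, 765 - 750) = 15 min

15 minutes


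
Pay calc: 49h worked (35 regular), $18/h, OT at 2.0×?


$1134.00

Regular: 35h × $18 = $630.00
Overtime: 49 - 35 = 14h
OT pay: 14h × $18 × 2.0 = $504.00
Total = $630.00 + $504.00 = $1134.00


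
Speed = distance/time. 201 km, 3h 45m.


53.6 km/h

Distance: 201 km
Time: 3h 45m = 225 min = 225/60 = 15/4 hours
Speed = 201 ÷ (15/4) = 201 × 4 / 15 = 804/15 = 53.6 km/h


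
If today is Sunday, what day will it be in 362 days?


Friday

Start: Sunday (index 6)
(6 + 362) mod 7
= 368 mod 7
= 4
Index 4 → Friday


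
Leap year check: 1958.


No

Rules: divisible by 4 AND (not by 100 OR by 400)
1958 ÷ 4 = 489 remainder 2 → not divisible by 4
Not divisible by 4 → not a leap year


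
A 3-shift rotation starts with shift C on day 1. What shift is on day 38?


Shift A

Shifts: A, B, C
Start: C (index 2)
Day 38: (2 + 38 - 1) mod 3
= 39 mod 3
= 0
Index 0 → shift A


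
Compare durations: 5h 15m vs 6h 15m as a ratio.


Duration 1: 315 minutes
Duration 2: 375 minutes
Ratio = 315:375
GCD = 15
Simplified = 21:25
As a decimal: 21/25 = 0.84

21:25 (0.84)


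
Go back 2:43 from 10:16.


07:33

Start: 616 minutes from midnight
Subtract: 163 minutes
Remaining: 616 - 163 = 453
Hours: 7, Minutes: 33


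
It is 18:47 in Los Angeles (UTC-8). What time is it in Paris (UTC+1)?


03:47 (next day)

Time difference = UTC+1 - UTC-8 = +9 hours
New hour = (18 + 9) mod 24
= 27 mod 24 = 3
Minutes unchanged → 03:47; 27 ≥ 24 → next day


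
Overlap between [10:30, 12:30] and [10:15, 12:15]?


Meeting A: 630-750 (in minutes from midnight)
Meeting B: 615-735
Overlap start = max(630, 615) = 630
Overlap end = min(750, 735) = 735
Overlap = max(0, 735 - 630) = 105 min

105 minutes


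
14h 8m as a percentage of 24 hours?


Total minutes: 14×60 + 8 = 848
Day = 24×60 = 1440 minutes
Fraction = 848/1440 ≈ 0.5889
As a percentage: 848/1440 × 100 ≈ 58.89%

0.5889 (58.89%)


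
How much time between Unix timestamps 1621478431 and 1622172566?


694135 seconds (192.8 hours / 8.03 days)

Difference = 1622172566 - 1621478431 = 694135 seconds
In hours: 694135 / 3600 ≈ 192.8
In days: 694135 / 86400 ≈ 8.03


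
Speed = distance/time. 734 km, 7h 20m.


100.1 km/h

Distance: 734 km
Time: 7h 20m = 440 min = 440/60 = 22/3 hours
Speed = 734 ÷ (22/3) = 734 × 3 / 22 = 2202/22 ≈ 100.1 km/h


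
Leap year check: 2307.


Rules: divisible by 4 AND (not by 100 OR by 400)
2307 ÷ 4 = 576 remainder 3 → not divisible by 4
Not divisible by 4 → not a leap year

No


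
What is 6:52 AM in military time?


06:52

Input: 6:52 AM
AM hour stays: 6


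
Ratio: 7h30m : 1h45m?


Duration 1: 450 minutes
Duration 2: 105 minutes
Ratio = 450:105
GCD = 15
Simplified = 30:7
As a decimal: 30/7 ≈ 4.29

30:7 (4.29)


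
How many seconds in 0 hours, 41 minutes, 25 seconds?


2485 seconds

Hours: 0 × 3600 = 0
Minutes: 41 × 60 = 2460
Seconds: 25
Total = 0 + 2460 + 25 = 2485


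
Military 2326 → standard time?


Hour: 23
23 - 12 = 11 → PM

11:26 PM


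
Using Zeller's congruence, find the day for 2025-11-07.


Friday

Zeller's congruence:
q=7, m=11, k=25, j=20
h = (7 + ⌊13×12/5⌋ + 25 + ⌊25/4⌋ + ⌊20/4⌋ - 2×20) mod 7
= (7 + 31 + 25 + 6 + 5 - 40) mod 7
= 34 mod 7 = 6
h=6 → Friday


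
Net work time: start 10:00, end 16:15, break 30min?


Total time = (16×60+15) - (10×60+0)
= 975 - 600 = 375 min
Minus break: 375 - 30 = 345 min
= 5h 45m

5h 45m (345 minutes)


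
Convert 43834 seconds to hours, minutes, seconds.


Hours: 43834 ÷ 3600 = 12 remainder 634
Minutes: 634 ÷ 60 = 10 remainder 34
Seconds: 34

12h 10m 34s


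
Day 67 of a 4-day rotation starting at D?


Shifts: A, B, C, D
Start: D (index 3)
Day 67: (3 + 67 - 1) mod 4
= 69 mod 4
= 1
Index 1 → shift B

Shift B


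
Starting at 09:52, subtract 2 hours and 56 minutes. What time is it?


06:56

Start: 592 minutes from midnight
Subtract: 176 minutes
Remaining: 592 - 176 = 416
Hours: 6, Minutes: 56


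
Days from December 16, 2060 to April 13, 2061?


118 days

From December 16, 2060 to April 13, 2061
Rest of December 2060: 31 - 16 = 15
Full months: January 31, February 2061 28, March 31
Days into April 2061: 13
Total = 15 + 31 + 28 + 31 + 13 = 118 days


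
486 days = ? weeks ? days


Weeks: 486 ÷ 7 = 69 remainder 3

69 weeks 3 days


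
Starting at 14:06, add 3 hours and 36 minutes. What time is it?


Start: 846 minutes from midnight
Add: 216 minutes
Total: 1062 minutes
Hours: 1062 ÷ 60 = 17 remainder 42

17:42


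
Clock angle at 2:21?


55.5°

Hour hand = 2×30 + 21×0.5 = 70.5°
Minute hand = 21×6 = 126°
Difference = |70.5 - 126| = 55.5°


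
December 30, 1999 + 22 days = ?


Start: December 30, 1999
Add 22 days
December 30 → January 1: 31 - 30 + 1 = 2 days (22 - 2 = 20 left)
January 1 + 20 = January 21, 2000

January 21, 2000


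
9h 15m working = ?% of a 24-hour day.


Time: 555 minutes
Day: 1440 minutes
Percentage = (555/1440) × 100 ≈ 38.5%

38.5%


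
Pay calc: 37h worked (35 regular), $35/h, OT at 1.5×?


Regular: 35h × $35 = $1225.00
Overtime: 37 - 35 = 2h
OT pay: 2h × $35 × 1.5 = $105.00
Total = $1225.00 + $105.00 = $1330.00

$1330.00


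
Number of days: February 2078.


Month: February (month 2)
February: 28 or 29 (leap year)
2078 leap year? No

28 days


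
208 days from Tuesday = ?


Start: Tuesday (index 1)
(1 + 208) mod 7
= 209 mod 7
= 6
Index 6 → Sunday

Sunday


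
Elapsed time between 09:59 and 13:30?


End time in minutes: 13×60 + 30 = 810
Start time in minutes: 9×60 + 59 = 599
Difference = 810 - 599 = 211 minutes
= 3 hours 31 minutes

3h 31m


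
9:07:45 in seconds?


Hours: 9 × 3600 = 32400
Minutes: 7 × 60 = 420
Seconds: 45
Total = 32400 + 420 + 45 = 32865

32865 seconds


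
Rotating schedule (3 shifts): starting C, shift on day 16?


Shifts: A, B, C
Start: C (index 2)
Day 16: (2 + 16 - 1) mod 3
= 17 mod 3
= 2
Index 2 → shift C

Shift C


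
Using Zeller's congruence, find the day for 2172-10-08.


Thursday

Zeller's congruence:
q=8, m=10, k=72, j=21
h = (8 + ⌊13×11/5⌋ + 72 + ⌊72/4⌋ + ⌊21/4⌋ - 2×21) mod 7
= (8 + 28 + 72 + 18 + 5 - 42) mod 7
= 89 mod 7 = 5
h=5 → Thursday


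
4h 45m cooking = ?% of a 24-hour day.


Time: 285 minutes
Day: 1440 minutes
Percentage = (285/1440) × 100 ≈ 19.8%

19.8%


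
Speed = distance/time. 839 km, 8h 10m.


Distance: 839 km
Time: 8h 10m = 490 min = 490/60 = 49/6 hours
Speed = 839 ÷ (49/6) = 839 × 6 / 49 = 5034/49 ≈ 102.7 km/h

102.7 km/h


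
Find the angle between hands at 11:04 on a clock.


52.0°

Hour hand = 11×30 + 4×0.5 = 332.0°
Minute hand = 4×6 = 24°
Difference = |332.0 - 24| = 308.0°
Since > 180°: 360 - 308.0 = 52.0°


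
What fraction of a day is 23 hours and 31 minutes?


0.9799 (97.99%)

Total minutes: 23×60 + 31 = 1411
Day = 24×60 = 1440 minutes
Fraction = 1411/1440 ≈ 0.9799
As a percentage: 1411/1440 × 100 ≈ 97.99%


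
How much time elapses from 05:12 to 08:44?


3h 32m

End time in minutes: 8×60 + 44 = 524
Start time in minutes: 5×60 + 12 = 312
Difference = 524 - 312 = 212 minutes
= 3 hours 32 minutes


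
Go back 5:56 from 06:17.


00:21

Start: 377 minutes from midnight
Subtract: 356 minutes
Remaining: 377 - 356 = 21
Hours: 0, Minutes: 21


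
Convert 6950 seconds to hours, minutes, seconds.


1h 55m 50s

Hours: 6950 ÷ 3600 = 1 remainder 3350
Minutes: 3350 ÷ 60 = 55 remainder 50
Seconds: 50


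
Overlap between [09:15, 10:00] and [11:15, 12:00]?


0 minutes

Meeting A: 555-600 (in minutes from midnight)
Meeting B: 675-720
Overlap start = max(555, 675) = 675
Overlap end = min(600, 720) = 600
Overlap = max(0, 600 - 675) = 0 min


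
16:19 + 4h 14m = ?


20:33

Start: 979 minutes from midnight
Add: 254 minutes
Total: 1233 minutes
Hours: 1233 ÷ 60 = 20 remainder 33


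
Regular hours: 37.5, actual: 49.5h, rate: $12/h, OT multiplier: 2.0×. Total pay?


$738.00

Regular: 37.5h × $12 = $450.00
Overtime: 49.5 - 37.5 = 12.0h
OT pay: 12.0h × $12 × 2.0 = $288.00
Total = $450.00 + $288.00 = $738.00


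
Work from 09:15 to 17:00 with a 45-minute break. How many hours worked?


7h 0m (420 minutes)

Total time = (17×60+0) - (9×60+15)
= 1020 - 555 = 465 min
Minus break: 465 - 45 = 420 min
= 7h 0m


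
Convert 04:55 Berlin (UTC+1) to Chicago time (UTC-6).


Time difference = UTC-6 - UTC+1 = -7 hours
New hour = (4 -7) mod 24
= -3 mod 24 = 21
Minutes unchanged → 21:55; -3 < 0 → previous day

21:55 (previous day)


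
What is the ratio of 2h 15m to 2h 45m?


9:11 (0.82)

Duration 1: 135 minutes
Duration 2: 165 minutes
Ratio = 135:165
GCD = 15
Simplified = 9:11
As a decimal: 9/11 ≈ 0.82


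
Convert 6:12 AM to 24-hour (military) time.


06:12

Input: 6:12 AM
AM hour stays: 6


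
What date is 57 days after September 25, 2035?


Start: September 25, 2035
Add 57 days
September 25 → October 1: 30 - 25 + 1 = 6 days (57 - 6 = 51 left)
October 1 → November 1: 31 - 1 + 1 = 31 days (51 - 31 = 20 left)
November 1 + 20 = November 21, 2035

November 21, 2035


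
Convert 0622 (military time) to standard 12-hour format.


6:22 AM

Hour: 6
6 < 12 → AM


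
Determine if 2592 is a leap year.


Rules: divisible by 4 AND (not by 100 OR by 400)
2592 ÷ 4 = 648 exactly → divisible by 4
2592 ÷ 100 = 25 remainder 92 → not divisible by 100
Divisible by 4 but not by 100 → leap year

Yes


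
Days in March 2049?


31 days

Month: March (month 3)
March has 31 days


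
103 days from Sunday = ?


Friday

Start: Sunday (index 6)
(6 + 103) mod 7
= 109 mod 7
= 4
Index 4 → Friday


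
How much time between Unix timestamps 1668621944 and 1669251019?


629075 seconds (174.7 hours / 7.28 days)

Difference = 1669251019 - 1668621944 = 629075 seconds
In hours: 629075 / 3600 ≈ 174.7
In days: 629075 / 86400 ≈ 7.28


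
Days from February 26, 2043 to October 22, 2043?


From February 26, 2043 to October 22, 2043
Rest of February 2043: 28 - 26 = 2
Full months: March 31, April 30, May 31, June 30, July 31, August 31, September 30
Days into October 2043: 22
Total = 2 + 31 + 30 + 31 + 30 + 31 + 31 + 30 + 22 = 238 days

238 days


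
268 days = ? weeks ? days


Weeks: 268 ÷ 7 = 38 remainder 2

38 weeks 2 days


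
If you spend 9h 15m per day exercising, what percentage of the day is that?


Time: 555 minutes
Day: 1440 minutes
Percentage = (555/1440) × 100 ≈ 38.5%

38.5%


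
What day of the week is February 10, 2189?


Tuesday

Zeller's congruence:
q=10, m=14, k=88, j=21
h = (10 + ⌊13×15/5⌋ + 88 + ⌊88/4⌋ + ⌊21/4⌋ - 2×21) mod 7
= (10 + 39 + 88 + 22 + 5 - 42) mod 7
= 122 mod 7 = 3
h=3 → Tuesday


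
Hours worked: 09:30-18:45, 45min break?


Total time = (18×60+45) - (9×60+30)
= 1125 - 570 = 555 min
Minus break: 555 - 45 = 510 min
= 8h 30m

8h 30m (510 minutes)


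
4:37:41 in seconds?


Hours: 4 × 3600 = 14400
Minutes: 37 × 60 = 2220
Seconds: 41
Total = 14400 + 2220 + 41 = 16661

16661 seconds


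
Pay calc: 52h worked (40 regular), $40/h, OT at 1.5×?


$2320.00

Regular: 40h × $40 = $1600.00
Overtime: 52 - 40 = 12h
OT pay: 12h × $40 × 1.5 = $720.00
Total = $1600.00 + $720.00 = $2320.00


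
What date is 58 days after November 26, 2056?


Start: November 26, 2056
Add 58 days
November 26 → December 1: 30 - 26 + 1 = 5 days (58 - 5 = 53 left)
December 1 → January 1: 31 - 1 + 1 = 31 days (53 - 31 = 22 left)
January 1 + 22 = January 23, 2057

January 23, 2057


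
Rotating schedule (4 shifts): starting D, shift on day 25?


Shift D

Shifts: A, B, C, D
Start: D (index 3)
Day 25: (3 + 25 - 1) mod 4
= 27 mod 4
= 3
Index 3 → shift D


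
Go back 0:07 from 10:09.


Start: 609 minutes from midnight
Subtract: 7 minutes
Remaining: 609 - 7 = 602
Hours: 10, Minutes: 2

10:02


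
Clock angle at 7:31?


Hour hand = 7×30 + 31×0.5 = 225.5°
Minute hand = 31×6 = 186°
Difference = |225.5 - 186| = 39.5°

39.5°


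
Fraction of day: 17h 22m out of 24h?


0.7236 (72.36%)

Total minutes: 17×60 + 22 = 1042
Day = 24×60 = 1440 minutes
Fraction = 1042/1440 ≈ 0.7236
As a percentage: 1042/1440 × 100 ≈ 72.36%


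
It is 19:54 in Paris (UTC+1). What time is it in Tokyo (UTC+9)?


03:54 (next day)

Time difference = UTC+9 - UTC+1 = +8 hours
New hour = (19 + 8) mod 24
= 27 mod 24 = 3
Minutes unchanged → 03:54; 27 ≥ 24 → next day


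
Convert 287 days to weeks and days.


41 weeks 0 days

Weeks: 287 ÷ 7 = 41 remainder 0


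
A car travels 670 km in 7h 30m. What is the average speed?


89.3 km/h

Distance: 670 km
Time: 7h 30m = 450 min = 450/60 = 15/2 hours
Speed = 670 ÷ (15/2) = 670 × 2 / 15 = 1340/15 ≈ 89.3 km/h


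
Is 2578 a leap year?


No

Rules: divisible by 4 AND (not by 100 OR by 400)
2578 ÷ 4 = 644 remainder 2 → not divisible by 4
Not divisible by 4 → not a leap year


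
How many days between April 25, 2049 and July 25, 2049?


91 days

From April 25, 2049 to July 25, 2049
Rest of April 2049: 30 - 25 = 5
Full months: May 31, June 30
Days into July 2049: 25
Total = 5 + 31 + 30 + 25 = 91 days


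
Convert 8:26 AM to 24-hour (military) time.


Input: 8:26 AM
AM hour stays: 8

08:26


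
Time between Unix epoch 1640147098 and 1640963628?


816530 seconds (226.8 hours / 9.45 days)

Difference = 1640963628 - 1640147098 = 816530 seconds
In hours: 816530 / 3600 ≈ 226.8
In days: 816530 / 86400 ≈ 9.45


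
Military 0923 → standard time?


9:23 AM

Hour: 9
9 < 12 → AM


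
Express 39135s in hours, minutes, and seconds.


Hours: 39135 ÷ 3600 = 10 remainder 3135
Minutes: 3135 ÷ 60 = 52 remainder 15
Seconds: 15

10h 52m 15s


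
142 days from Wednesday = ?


Start: Wednesday (index 2)
(2 + 142) mod 7
= 144 mod 7
= 4
Index 4 → Friday

Friday


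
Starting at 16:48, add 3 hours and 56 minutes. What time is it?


20:44

Start: 1008 minutes from midnight
Add: 236 minutes
Total: 1244 minutes
Hours: 1244 ÷ 60 = 20 remainder 44


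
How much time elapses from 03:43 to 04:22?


End time in minutes: 4×60 + 22 = 262
Start time in minutes: 3×60 + 43 = 223
Difference = 262 - 223 = 39 minutes
= 0 hours 39 minutes

0h 39m


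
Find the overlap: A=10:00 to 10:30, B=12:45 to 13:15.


Meeting A: 600-630 (in minutes from midnight)
Meeting B: 765-795
Overlap start = max(600, 765) = 765
Overlap end = min(630, 795) = 630
Overlap = max(0, 630 - 765) = 0 min

0 minutes


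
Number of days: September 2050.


Month: September (month 9)
September has 30 days

30 days


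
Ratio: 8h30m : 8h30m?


1:1 (1.00)

Duration 1: 510 minutes
Duration 2: 510 minutes
Ratio = 510:510
GCD = 510
Simplified = 1:1
As a decimal: 1/1 = 1.00


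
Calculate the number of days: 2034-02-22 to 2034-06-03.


101 days

From February 22, 2034 to June 3, 2034
Rest of February 2034: 28 - 22 = 6
Full months: March 31, April 30, May 31
Days into June 2034: 3
Total = 6 + 31 + 30 + 31 + 3 = 101 days


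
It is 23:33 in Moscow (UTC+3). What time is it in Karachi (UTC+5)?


Time difference = UTC+5 - UTC+3 = +2 hours
New hour = (23 + 2) mod 24
= 25 mod 24 = 1
Minutes unchanged → 01:33; 25 ≥ 24 → next day

01:33 (next day)


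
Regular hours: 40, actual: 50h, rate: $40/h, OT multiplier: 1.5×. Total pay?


$2200.00

Regular: 40h × $40 = $1600.00
Overtime: 50 - 40 = 10h
OT pay: 10h × $40 × 1.5 = $600.00
Total = $1600.00 + $600.00 = $2200.00


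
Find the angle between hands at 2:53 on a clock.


128.5°

Hour hand = 2×30 + 53×0.5 = 86.5°
Minute hand = 53×6 = 318°
Difference = |86.5 - 318| = 231.5°
Since > 180°: 360 - 231.5 = 128.5°


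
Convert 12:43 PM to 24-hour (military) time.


Input: 12:43 PM
12 PM → 12 (noon)

12:43


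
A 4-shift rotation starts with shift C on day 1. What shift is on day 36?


Shifts: A, B, C, D
Start: C (index 2)
Day 36: (2 + 36 - 1) mod 4
= 37 mod 4
= 1
Index 1 → shift B

Shift B


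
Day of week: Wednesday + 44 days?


Friday

Start: Wednesday (index 2)
(2 + 44) mod 7
= 46 mod 7
= 4
Index 4 → Friday


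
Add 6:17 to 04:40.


10:57

Start: 280 minutes from midnight
Add: 377 minutes
Total: 657 minutes
Hours: 657 ÷ 60 = 10 remainder 57


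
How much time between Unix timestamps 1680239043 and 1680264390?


25347 seconds (7.0 hours / 0.29 days)

Difference = 1680264390 - 1680239043 = 25347 seconds
In hours: 25347 / 3600 ≈ 7.0
In days: 25347 / 86400 ≈ 0.29


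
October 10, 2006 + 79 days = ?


December 28, 2006

Start: October 10, 2006
Add 79 days
October 10 → November 1: 31 - 10 + 1 = 22 days (79 - 22 = 57 left)
November 1 → December 1: 30 - 1 + 1 = 30 days (57 - 30 = 27 left)
December 1 + 27 = December 28, 2006


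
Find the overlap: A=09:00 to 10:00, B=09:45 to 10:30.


Meeting A: 540-600 (in minutes from midnight)
Meeting B: 585-630
Overlap start = max(540, 585) = 585
Overlap end = min(600, 630) = 600
Overlap = max(0, 600 - 585) = 15 min

15 minutes


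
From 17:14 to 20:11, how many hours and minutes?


2h 57m

End time in minutes: 20×60 + 11 = 1211
Start time in minutes: 17×60 + 14 = 1034
Difference = 1211 - 1034 = 177 minutes
= 2 hours 57 minutes


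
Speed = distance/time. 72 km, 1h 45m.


Distance: 72 km
Time: 1h 45m = 105 min = 105/60 = 7/4 hours
Speed = 72 ÷ (7/4) = 72 × 4 / 7 = 288/7 ≈ 41.1 km/h

41.1 km/h


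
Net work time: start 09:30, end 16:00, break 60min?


5h 30m (330 minutes)

Total time = (16×60+0) - (9×60+30)
= 960 - 570 = 390 min
Minus break: 390 - 60 = 330 min
= 5h 30m


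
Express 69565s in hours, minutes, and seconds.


19h 19m 25s

Hours: 69565 ÷ 3600 = 19 remainder 1165
Minutes: 1165 ÷ 60 = 19 remainder 25
Seconds: 25


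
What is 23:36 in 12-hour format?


Hour: 23
23 - 12 = 11 → PM

11:36 PM


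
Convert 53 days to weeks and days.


Weeks: 53 ÷ 7 = 7 remainder 4

7 weeks 4 days


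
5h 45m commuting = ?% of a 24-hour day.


Time: 345 minutes
Day: 1440 minutes
Percentage = (345/1440) × 100 ≈ 24.0%

24.0%


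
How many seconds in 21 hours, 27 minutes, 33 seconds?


Hours: 21 × 3600 = 75600
Minutes: 27 × 60 = 1620
Seconds: 33
Total = 75600 + 1620 + 33 = 77253

77253 seconds


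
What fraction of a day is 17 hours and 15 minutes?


Total minutes: 17×60 + 15 = 1035
Day = 24×60 = 1440 minutes
Fraction = 1035/1440 ≈ 0.7188
As a percentage: 1035/1440 × 100 ≈ 71.88%

0.7188 (71.88%)


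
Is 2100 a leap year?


Rules: divisible by 4 AND (not by 100 OR by 400)
2100 ÷ 4 = 525 exactly → divisible by 4
2100 ÷ 100 = 21 exactly → divisible by 100
2100 ÷ 400 = 5 remainder 100 → not divisible by 400
Divisible by 100 but not by 400 → not a leap year

No


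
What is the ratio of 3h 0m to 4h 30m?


2:3 (0.67)

Duration 1: 180 minutes
Duration 2: 270 minutes
Ratio = 180:270
GCD = 90
Simplified = 2:3
As a decimal: 2/3 ≈ 0.67


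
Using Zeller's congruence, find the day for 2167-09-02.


Zeller's congruence:
q=2, m=9, k=67, j=21
h = (2 + ⌊13×10/5⌋ + 67 + ⌊67/4⌋ + ⌊21/4⌋ - 2×21) mod 7
= (2 + 26 + 67 + 16 + 5 - 42) mod 7
= 74 mod 7 = 4
h=4 → Wednesday

Wednesday


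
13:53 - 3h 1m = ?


Start: 833 minutes from midnight
Subtract: 181 minutes
Remaining: 833 - 181 = 652
Hours: 10, Minutes: 52

10:52


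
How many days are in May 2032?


Month: May (month 5)
May has 31 days

31 days


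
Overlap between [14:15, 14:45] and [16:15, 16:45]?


0 minutes

Meeting A: 855-885 (in minutes from midnight)
Meeting B: 975-1005
Overlap start = max(855, 975) = 975
Overlap end = min(885, 1005) = 885
Overlap = max(0, 885 - 975) = 0 min


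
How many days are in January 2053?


31 days

Month: January (month 1)
January has 31 days


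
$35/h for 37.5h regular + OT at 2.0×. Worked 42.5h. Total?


$1662.50

Regular: 37.5h × $35 = $1312.50
Overtime: 42.5 - 37.5 = 5.0h
OT pay: 5.0h × $35 × 2.0 = $350.00
Total = $1312.50 + $350.00 = $1662.50


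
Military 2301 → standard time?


11:01 PM

Hour: 23
23 - 12 = 11 → PM


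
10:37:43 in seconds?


Hours: 10 × 3600 = 36000
Minutes: 37 × 60 = 2220
Seconds: 43
Total = 36000 + 2220 + 43 = 38263

38263 seconds


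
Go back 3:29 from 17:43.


14:14

Start: 1063 minutes from midnight
Subtract: 209 minutes
Remaining: 1063 - 209 = 854
Hours: 14, Minutes: 14


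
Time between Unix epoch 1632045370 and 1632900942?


855572 seconds (237.7 hours / 9.90 days)

Difference = 1632900942 - 1632045370 = 855572 seconds
In hours: 855572 / 3600 ≈ 237.7
In days: 855572 / 86400 ≈ 9.90


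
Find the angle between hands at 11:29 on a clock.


Hour hand = 11×30 + 29×0.5 = 344.5°
Minute hand = 29×6 = 174°
Difference = |344.5 - 174| = 170.5°

170.5°


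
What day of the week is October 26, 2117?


Zeller's congruence:
q=26, m=10, k=17, j=21
h = (26 + ⌊13×11/5⌋ + 17 + ⌊17/4⌋ + ⌊21/4⌋ - 2×21) mod 7
= (26 + 28 + 17 + 4 + 5 - 42) mod 7
= 38 mod 7 = 3
h=3 → Tuesday

Tuesday


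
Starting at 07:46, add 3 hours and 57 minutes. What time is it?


Start: 466 minutes from midnight
Add: 237 minutes
Total: 703 minutes
Hours: 703 ÷ 60 = 11 remainder 43

11:43


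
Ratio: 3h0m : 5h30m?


Duration 1: 180 minutes
Duration 2: 330 minutes
Ratio = 180:330
GCD = 30
Simplified = 6:11
As a decimal: 6/11 ≈ 0.55

6:11 (0.55)


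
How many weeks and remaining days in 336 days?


48 weeks 0 days

Weeks: 336 ÷ 7 = 48 remainder 0


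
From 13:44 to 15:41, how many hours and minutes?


End time in minutes: 15×60 + 41 = 941
Start time in minutes: 13×60 + 44 = 824
Difference = 941 - 824 = 117 minutes
= 1 hours 57 minutes

1h 57m


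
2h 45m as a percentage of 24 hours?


Total minutes: 2×60 + 45 = 165
Day = 24×60 = 1440 minutes
Fraction = 165/1440 ≈ 0.1146
As a percentage: 165/1440 × 100 ≈ 11.46%

0.1146 (11.46%)


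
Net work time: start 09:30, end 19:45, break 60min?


Total time = (19×60+45) - (9×60+30)
= 1185 - 570 = 615 min
Minus break: 615 - 60 = 555 min
= 9h 15m

9h 15m (555 minutes)


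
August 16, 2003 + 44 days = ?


Start: August 16, 2003
Add 44 days
August 16 → September 1: 31 - 16 + 1 = 16 days (44 - 16 = 28 left)
September 1 + 28 = September 29, 2003

September 29, 2003


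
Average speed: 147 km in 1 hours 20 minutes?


Distance: 147 km
Time: 1h 20m = 80 min = 80/60 = 4/3 hours
Speed = 147 ÷ (4/3) = 147 × 3 / 4 = 441/4 ≈ 110.3 km/h

110.3 km/h


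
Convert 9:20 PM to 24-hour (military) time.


Input: 9:20 PM
PM: 9 + 12 = 21

21:20


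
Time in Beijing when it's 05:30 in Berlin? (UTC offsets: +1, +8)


Time difference = UTC+8 - UTC+1 = +7 hours
New hour = (5 + 7) mod 24
= 12 mod 24 = 12
Minutes unchanged → 12:30

12:30


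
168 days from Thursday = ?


Thursday

Start: Thursday (index 3)
(3 + 168) mod 7
= 171 mod 7
= 3
Index 3 → Thursday


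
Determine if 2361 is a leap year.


Rules: divisible by 4 AND (not by 100 OR by 400)
2361 ÷ 4 = 590 remainder 1 → not divisible by 4
Not divisible by 4 → not a leap year

No


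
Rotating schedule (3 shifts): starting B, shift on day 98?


Shift C

Shifts: A, B, C
Start: B (index 1)
Day 98: (1 + 98 - 1) mod 3
= 98 mod 3
= 2
Index 2 → shift C


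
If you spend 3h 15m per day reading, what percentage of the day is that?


Time: 195 minutes
Day: 1440 minutes
Percentage = (195/1440) × 100 ≈ 13.5%

13.5%


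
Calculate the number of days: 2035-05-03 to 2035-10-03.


From May 3, 2035 to October 3, 2035
Rest of May 2035: 31 - 3 = 28
Full months: June 30, July 31, August 31, September 30
Days into October 2035: 3
Total = 28 + 30 + 31 + 31 + 30 + 3 = 153 days

153 days


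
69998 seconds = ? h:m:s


19h 26m 38s

Hours: 69998 ÷ 3600 = 19 remainder 1598
Minutes: 1598 ÷ 60 = 26 remainder 38
Seconds: 38


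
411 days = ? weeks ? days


58 weeks 5 days

Weeks: 411 ÷ 7 = 58 remainder 5


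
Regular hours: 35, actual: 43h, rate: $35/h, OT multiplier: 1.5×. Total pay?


Regular: 35h × $35 = $1225.00
Overtime: 43 - 35 = 8h
OT pay: 8h × $35 × 1.5 = $420.00
Total = $1225.00 + $420.00 = $1645.00

$1645.00


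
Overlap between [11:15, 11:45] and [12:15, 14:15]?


Meeting A: 675-705 (in minutes from midnight)
Meeting B: 735-855
Overlap start = max(675, 735) = 735
Overlap end = min(705, 855) = 705
Overlap = max(0, 705 - 735) = 0 min

0 minutes


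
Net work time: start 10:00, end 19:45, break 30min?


9h 15m (555 minutes)

Total time = (19×60+45) - (10×60+0)
= 1185 - 600 = 585 min
Minus break: 585 - 30 = 555 min
= 9h 15m


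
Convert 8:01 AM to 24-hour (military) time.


Input: 8:01 AM
AM hour stays: 8

08:01


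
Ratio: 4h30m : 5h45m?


Duration 1: 270 minutes
Duration 2: 345 minutes
Ratio = 270:345
GCD = 15
Simplified = 18:23
As a decimal: 18/23 ≈ 0.78

18:23 (0.78)


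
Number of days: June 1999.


30 days

Month: June (month 6)
June has 30 days


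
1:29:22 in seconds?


5362 seconds

Hours: 1 × 3600 = 3600
Minutes: 29 × 60 = 1740
Seconds: 22
Total = 3600 + 1740 + 22 = 5362


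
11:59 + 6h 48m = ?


Start: 719 minutes from midnight
Add: 408 minutes
Total: 1127 minutes
Hours: 1127 ÷ 60 = 18 remainder 47

18:47


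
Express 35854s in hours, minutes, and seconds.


9h 57m 34s

Hours: 35854 ÷ 3600 = 9 remainder 3454
Minutes: 3454 ÷ 60 = 57 remainder 34
Seconds: 34


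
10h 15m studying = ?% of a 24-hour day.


Time: 615 minutes
Day: 1440 minutes
Percentage = (615/1440) × 100 ≈ 42.7%

42.7%


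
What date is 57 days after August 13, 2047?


Start: August 13, 2047
Add 57 days
August 13 → September 1: 31 - 13 + 1 = 19 days (57 - 19 = 38 left)
September 1 → October 1: 30 - 1 + 1 = 30 days (38 - 30 = 8 left)
October 1 + 8 = October 9, 2047

October 9, 2047


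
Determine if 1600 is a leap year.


Yes

Rules: divisible by 4 AND (not by 100 OR by 400)
1600 ÷ 4 = 400 exactly → divisible by 4
1600 ÷ 100 = 16 exactly → divisible by 100
1600 ÷ 400 = 4 exactly → divisible by 400
Divisible by 400 → leap year


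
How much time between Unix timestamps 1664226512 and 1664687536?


461024 seconds (128.1 hours / 5.34 days)

Difference = 1664687536 - 1664226512 = 461024 seconds
In hours: 461024 / 3600 ≈ 128.1
In days: 461024 / 86400 ≈ 5.34


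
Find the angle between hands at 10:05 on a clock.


87.5°

Hour hand = 10×30 + 5×0.5 = 302.5°
Minute hand = 5×6 = 30°
Difference = |302.5 - 30| = 272.5°
Since > 180°: 360 - 272.5 = 87.5°


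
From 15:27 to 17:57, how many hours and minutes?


End time in minutes: 17×60 + 57 = 1077
Start time in minutes: 15×60 + 27 = 927
Difference = 1077 - 927 = 150 minutes
= 2 hours 30 minutes

2h 30m


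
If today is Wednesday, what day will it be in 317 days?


Friday

Start: Wednesday (index 2)
(2 + 317) mod 7
= 319 mod 7
= 4
Index 4 → Friday


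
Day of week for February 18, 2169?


Saturday

Zeller's congruence:
q=18, m=14, k=68, j=21
h = (18 + ⌊13×15/5⌋ + 68 + ⌊68/4⌋ + ⌊21/4⌋ - 2×21) mod 7
= (18 + 39 + 68 + 17 + 5 - 42) mod 7
= 105 mod 7 = 0
h=0 → Saturday


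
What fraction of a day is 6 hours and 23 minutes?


Total minutes: 6×60 + 23 = 383
Day = 24×60 = 1440 minutes
Fraction = 383/1440 ≈ 0.2660
As a percentage: 383/1440 × 100 ≈ 26.60%

0.2660 (26.60%)


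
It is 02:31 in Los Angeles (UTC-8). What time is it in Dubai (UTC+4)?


Time difference = UTC+4 - UTC-8 = +12 hours
New hour = (2 + 12) mod 24
= 14 mod 24 = 14
Minutes unchanged → 14:31

14:31


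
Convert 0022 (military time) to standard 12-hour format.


Hour: 0
0 → 12 AM (midnight)

12:22 AM


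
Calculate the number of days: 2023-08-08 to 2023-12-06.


From August 8, 2023 to December 6, 2023
Rest of August 2023: 31 - 8 = 23
Full months: September 30, October 31, November 30
Days into December 2023: 6
Total = 23 + 30 + 31 + 30 + 6 = 120 days

120 days


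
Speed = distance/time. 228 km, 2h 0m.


Distance: 228 km
Time: 2 hours
Speed = 228 / 2 = 114.0 km/h

114.0 km/h


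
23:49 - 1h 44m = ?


22:05

Start: 1429 minutes from midnight
Subtract: 104 minutes
Remaining: 1429 - 104 = 1325
Hours: 22, Minutes: 5


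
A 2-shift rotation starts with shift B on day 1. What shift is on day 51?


Shifts: A, B
Start: B (index 1)
Day 51: (1 + 51 - 1) mod 2
= 51 mod 2
= 1
Index 1 → shift B

Shift B


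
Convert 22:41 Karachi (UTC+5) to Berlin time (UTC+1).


Time difference = UTC+1 - UTC+5 = -4 hours
New hour = (22 -4) mod 24
= 18 mod 24 = 18
Minutes unchanged → 18:41

18:41


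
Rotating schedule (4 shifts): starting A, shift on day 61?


Shifts: A, B, C, D
Start: A (index 0)
Day 61: (0 + 61 - 1) mod 4
= 60 mod 4
= 0
Index 0 → shift A

Shift A


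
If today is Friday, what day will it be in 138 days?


Start: Friday (index 4)
(4 + 138) mod 7
= 142 mod 7
= 2
Index 2 → Wednesday

Wednesday


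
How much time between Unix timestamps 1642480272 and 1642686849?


206577 seconds (57.4 hours / 2.39 days)

Difference = 1642686849 - 1642480272 = 206577 seconds
In hours: 206577 / 3600 ≈ 57.4
In days: 206577 / 86400 ≈ 2.39


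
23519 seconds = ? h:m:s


Hours: 23519 ÷ 3600 = 6 remainder 1919
Minutes: 1919 ÷ 60 = 31 remainder 59
Seconds: 59

6h 31m 59s


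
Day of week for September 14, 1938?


Wednesday

Zeller's congruence:
q=14, m=9, k=38, j=19
h = (14 + ⌊13×10/5⌋ + 38 + ⌊38/4⌋ + ⌊19/4⌋ - 2×19) mod 7
= (14 + 26 + 38 + 9 + 4 - 38) mod 7
= 53 mod 7 = 4
h=4 → Wednesday


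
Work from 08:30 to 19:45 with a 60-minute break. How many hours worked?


Total time = (19×60+45) - (8×60+30)
= 1185 - 510 = 675 min
Minus break: 675 - 60 = 615 min
= 10h 15m

10h 15m (615 minutes)


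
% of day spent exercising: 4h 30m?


18.8%

Time: 270 minutes
Day: 1440 minutes
Percentage = (270/1440) × 100 ≈ 18.8%


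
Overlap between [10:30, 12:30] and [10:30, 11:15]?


45 minutes

Meeting A: 630-750 (in minutes from midnight)
Meeting B: 630-675
Overlap start = max(630, 630) = 630
Overlap end = min(750, 675) = 675
Overlap = max(0, 675 - 630) = 45 min


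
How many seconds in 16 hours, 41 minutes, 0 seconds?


Hours: 16 × 3600 = 57600
Minutes: 41 × 60 = 2460
Seconds: 0
Total = 57600 + 2460 + 0 = 60060

60060 seconds


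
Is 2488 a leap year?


Yes

Rules: divisible by 4 AND (not by 100 OR by 400)
2488 ÷ 4 = 622 exactly → divisible by 4
2488 ÷ 100 = 24 remainder 88 → not divisible by 100
Divisible by 4 but not by 100 → leap year


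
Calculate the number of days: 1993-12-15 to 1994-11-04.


324 days

From December 15, 1993 to November 4, 1994
Rest of December 1993: 31 - 15 = 16
Full months: January 31, February 1994 28, March 31, April 30, May 31, June 30, July 31, August 31, September 30, October 31
Days into November 1994: 4
Total = 16 + 31 + 28 + 31 + 30 + 31 + 30 + 31 + 31 + 30 + 31 + 4 = 324 days


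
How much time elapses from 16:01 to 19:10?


End time in minutes: 19×60 + 10 = 1150
Start time in minutes: 16×60 + 1 = 961
Difference = 1150 - 961 = 189 minutes
= 3 hours 9 minutes

3h 9m


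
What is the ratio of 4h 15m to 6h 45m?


Duration 1: 255 minutes
Duration 2: 405 minutes
Ratio = 255:405
GCD = 15
Simplified = 17:27
As a decimal: 17/27 ≈ 0.63

17:27 (0.63)


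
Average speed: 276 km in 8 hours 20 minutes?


33.1 km/h

Distance: 276 km
Time: 8h 20m = 500 min = 500/60 = 25/3 hours
Speed = 276 ÷ (25/3) = 276 × 3 / 25 = 828/25 ≈ 33.1 km/h


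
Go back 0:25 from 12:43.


12:18

Start: 763 minutes from midnight
Subtract: 25 minutes
Remaining: 763 - 25 = 738
Hours: 12, Minutes: 18


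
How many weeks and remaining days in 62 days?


8 weeks 6 days

Weeks: 62 ÷ 7 = 8 remainder 6


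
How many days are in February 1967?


Month: February (month 2)
February: 28 or 29 (leap year)
1967 leap year? No

28 days


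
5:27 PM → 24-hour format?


Input: 5:27 PM
PM: 5 + 12 = 17

17:27


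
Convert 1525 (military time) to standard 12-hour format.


3:25 PM

Hour: 15
15 - 12 = 3 → PM


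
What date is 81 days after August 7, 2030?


October 27, 2030

Start: August 7, 2030
Add 81 days
August 7 → September 1: 31 - 7 + 1 = 25 days (81 - 25 = 56 left)
September 1 → October 1: 30 - 1 + 1 = 30 days (56 - 30 = 26 left)
October 1 + 26 = October 27, 2030


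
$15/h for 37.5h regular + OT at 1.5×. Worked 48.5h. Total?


$810.00

Regular: 37.5h × $15 = $562.50
Overtime: 48.5 - 37.5 = 11.0h
OT pay: 11.0h × $15 × 1.5 = $247.50
Total = $562.50 + $247.50 = $810.00


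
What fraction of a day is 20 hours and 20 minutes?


0.8472 (84.72%)

Total minutes: 20×60 + 20 = 1220
Day = 24×60 = 1440 minutes
Fraction = 1220/1440 ≈ 0.8472
As a percentage: 1220/1440 × 100 ≈ 84.72%


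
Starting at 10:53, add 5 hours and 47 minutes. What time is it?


16:40

Start: 653 minutes from midnight
Add: 347 minutes
Total: 1000 minutes
Hours: 1000 ÷ 60 = 16 remainder 40


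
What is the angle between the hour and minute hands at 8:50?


35.0°

Hour hand = 8×30 + 50×0.5 = 265.0°
Minute hand = 50×6 = 300°
Difference = |265.0 - 300| = 35.0°


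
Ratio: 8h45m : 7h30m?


7:6 (1.17)

Duration 1: 525 minutes
Duration 2: 450 minutes
Ratio = 525:450
GCD = 75
Simplified = 7:6
As a decimal: 7/6 ≈ 1.17


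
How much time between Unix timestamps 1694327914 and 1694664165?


336251 seconds (93.4 hours / 3.89 days)

Difference = 1694664165 - 1694327914 = 336251 seconds
In hours: 336251 / 3600 ≈ 93.4
In days: 336251 / 86400 ≈ 3.89


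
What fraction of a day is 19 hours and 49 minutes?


0.8257 (82.57%)

Total minutes: 19×60 + 49 = 1189
Day = 24×60 = 1440 minutes
Fraction = 1189/1440 ≈ 0.8257
As a percentage: 1189/1440 × 100 ≈ 82.57%


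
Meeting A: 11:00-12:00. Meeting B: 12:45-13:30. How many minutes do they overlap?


Meeting A: 660-720 (in minutes from midnight)
Meeting B: 765-810
Overlap start = max(660, 765) = 765
Overlap end = min(720, 810) = 720
Overlap = max(0, 720 - 765) = 0 min

0 minutes


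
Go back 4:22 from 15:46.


11:24

Start: 946 minutes from midnight
Subtract: 262 minutes
Remaining: 946 - 262 = 684
Hours: 11, Minutes: 24


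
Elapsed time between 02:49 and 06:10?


End time in minutes: 6×60 + 10 = 370
Start time in minutes: 2×60 + 49 = 169
Difference = 370 - 169 = 201 minutes
= 3 hours 21 minutes

3h 21m


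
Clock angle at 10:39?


Hour hand = 10×30 + 39×0.5 = 319.5°
Minute hand = 39×6 = 234°
Difference = |319.5 - 234| = 85.5°

85.5°


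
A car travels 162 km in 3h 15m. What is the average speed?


49.8 km/h

Distance: 162 km
Time: 3h 15m = 195 min = 195/60 = 13/4 hours
Speed = 162 ÷ (13/4) = 162 × 4 / 13 = 648/13 ≈ 49.8 km/h


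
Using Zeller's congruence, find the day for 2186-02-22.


Zeller's congruence:
q=22, m=14, k=85, j=21
h = (22 + ⌊13×15/5⌋ + 85 + ⌊85/4⌋ + ⌊21/4⌋ - 2×21) mod 7
= (22 + 39 + 85 + 21 + 5 - 42) mod 7
= 130 mod 7 = 4
h=4 → Wednesday

Wednesday


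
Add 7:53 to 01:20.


09:13

Start: 80 minutes from midnight
Add: 473 minutes
Total: 553 minutes
Hours: 553 ÷ 60 = 9 remainder 13


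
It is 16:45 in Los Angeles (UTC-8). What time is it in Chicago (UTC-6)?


18:45

Time difference = UTC-6 - UTC-8 = +2 hours
New hour = (16 + 2) mod 24
= 18 mod 24 = 18
Minutes unchanged → 18:45


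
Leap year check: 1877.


Rules: divisible by 4 AND (not by 100 OR by 400)
1877 ÷ 4 = 469 remainder 1 → not divisible by 4
Not divisible by 4 → not a leap year

No


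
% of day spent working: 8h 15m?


Time: 495 minutes
Day: 1440 minutes
Percentage = (495/1440) × 100 ≈ 34.4%

34.4%


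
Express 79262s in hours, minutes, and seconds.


22h 1m 2s

Hours: 79262 ÷ 3600 = 22 remainder 62
Minutes: 62 ÷ 60 = 1 remainder 2
Seconds: 2


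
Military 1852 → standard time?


Hour: 18
18 - 12 = 6 → PM

6:52 PM


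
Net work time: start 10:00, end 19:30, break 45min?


Total time = (19×60+30) - (10×60+0)
= 1170 - 600 = 570 min
Minus break: 570 - 45 = 525 min
= 8h 45m

8h 45m (525 minutes)


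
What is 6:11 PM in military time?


18:11

Input: 6:11 PM
PM: 6 + 12 = 18


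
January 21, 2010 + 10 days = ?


January 31, 2010

Start: January 21, 2010
Add 10 days
January 21 + 10 = January 31, 2010


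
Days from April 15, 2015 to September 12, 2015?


150 days

From April 15, 2015 to September 12, 2015
Rest of April 2015: 30 - 15 = 15
Full months: May 31, June 30, July 31, August 31
Days into September 2015: 12
Total = 15 + 31 + 30 + 31 + 31 + 12 = 150 days


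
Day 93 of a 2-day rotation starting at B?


Shift B

Shifts: A, B
Start: B (index 1)
Day 93: (1 + 93 - 1) mod 2
= 93 mod 2
= 1
Index 1 → shift B


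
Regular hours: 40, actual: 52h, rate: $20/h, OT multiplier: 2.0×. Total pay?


Regular: 40h × $20 = $800.00
Overtime: 52 - 40 = 12h
OT pay: 12h × $20 × 2.0 = $480.00
Total = $800.00 + $480.00 = $1280.00

$1280.00


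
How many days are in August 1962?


31 days

Month: August (month 8)
August has 31 days


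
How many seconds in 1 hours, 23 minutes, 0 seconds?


Hours: 1 × 3600 = 3600
Minutes: 23 × 60 = 1380
Seconds: 0
Total = 3600 + 1380 + 0 = 4980

4980 seconds


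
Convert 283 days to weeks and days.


Weeks: 283 ÷ 7 = 40 remainder 3

40 weeks 3 days


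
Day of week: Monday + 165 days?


Start: Monday (index 0)
(0 + 165) mod 7
= 165 mod 7
= 4
Index 4 → Friday

Friday


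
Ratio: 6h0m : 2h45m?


24:11 (2.18)

Duration 1: 360 minutes
Duration 2: 165 minutes
Ratio = 360:165
GCD = 15
Simplified = 24:11
As a decimal: 24/11 ≈ 2.18


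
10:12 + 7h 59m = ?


Start: 612 minutes from midnight
Add: 479 minutes
Total: 1091 minutes
Hours: 1091 ÷ 60 = 18 remainder 11

18:11


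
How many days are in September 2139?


30 days

Month: September (month 9)
September has 30 days


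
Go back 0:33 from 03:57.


03:24

Start: 237 minutes from midnight
Subtract: 33 minutes
Remaining: 237 - 33 = 204
Hours: 3, Minutes: 24
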